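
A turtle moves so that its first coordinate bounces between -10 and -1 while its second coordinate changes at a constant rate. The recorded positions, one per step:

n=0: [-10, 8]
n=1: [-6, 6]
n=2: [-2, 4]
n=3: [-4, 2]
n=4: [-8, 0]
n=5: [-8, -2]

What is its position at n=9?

[-10, -10]

The first coordinate reflects between -10 and -1, moving 4 per step.
  step 6: -8 → -4
  step 7: -4 → -2
  step 8: -2 → -6
  step 9: -6 → -10
The second coordinate changes by -2 each step: at step 9 it is -10.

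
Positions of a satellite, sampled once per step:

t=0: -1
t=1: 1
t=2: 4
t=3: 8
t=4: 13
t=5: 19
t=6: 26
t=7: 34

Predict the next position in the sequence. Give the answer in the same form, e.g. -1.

First differences are +2, +3, +4, +5, +6, +7, +8; their common second difference is +1 (constant acceleration).
step 8: 34 + 9 → 43

43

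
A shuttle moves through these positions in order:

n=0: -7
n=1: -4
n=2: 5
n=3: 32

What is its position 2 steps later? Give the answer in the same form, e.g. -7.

The jumps are +3, +9, +27 — a geometric progression with ratio 3.
step 4: 32 + 81 → 113
step 5: 113 + 243 → 356

356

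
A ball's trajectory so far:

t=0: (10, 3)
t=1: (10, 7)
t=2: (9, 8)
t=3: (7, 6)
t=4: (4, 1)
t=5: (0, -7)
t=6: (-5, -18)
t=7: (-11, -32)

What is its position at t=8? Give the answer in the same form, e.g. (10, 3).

(-18, -49)

Taking differences between consecutive positions: (+0, +4), (-1, +1), (-2, -2), (-3, -5), (-4, -8), (-5, -11), (-6, -14). These grow by (-1, -3) each step.
step 8: (-11, -32) + (-7, -17) → (-18, -49)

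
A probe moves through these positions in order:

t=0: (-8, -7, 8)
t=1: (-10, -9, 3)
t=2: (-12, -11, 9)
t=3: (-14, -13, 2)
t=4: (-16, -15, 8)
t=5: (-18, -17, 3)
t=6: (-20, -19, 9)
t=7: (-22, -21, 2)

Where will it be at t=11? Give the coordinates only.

(-30, -29, 2)

First: linear, -2 per step → -30 at step 11.
Second: linear, -2 per step → -29 at step 11.
Third: cycles through 8, 3, 9, 2 every 4 steps. Step 11 lands at position 3 of the cycle → 2.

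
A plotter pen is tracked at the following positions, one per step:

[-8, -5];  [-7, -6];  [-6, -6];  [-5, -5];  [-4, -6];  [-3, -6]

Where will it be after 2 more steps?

[-1, -6]

First: linear, +1 per step → -1 at step 7.
Second: cycles through -5, -6, -6 every 3 steps. Step 7 lands at position 1 of the cycle → -6.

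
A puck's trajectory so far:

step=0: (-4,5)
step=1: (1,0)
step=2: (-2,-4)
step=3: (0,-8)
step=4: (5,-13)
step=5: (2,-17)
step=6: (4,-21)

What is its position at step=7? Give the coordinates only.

The moves between consecutive positions are (+5,-5), (-3,-4), (+2,-4), (+5,-5), (-3,-4), (+2,-4); they repeat the 3-cycle [(+5,-5), (-3,-4), (+2,-4)].
step 7: apply (+5,-5) → (9,-26)

(9,-26)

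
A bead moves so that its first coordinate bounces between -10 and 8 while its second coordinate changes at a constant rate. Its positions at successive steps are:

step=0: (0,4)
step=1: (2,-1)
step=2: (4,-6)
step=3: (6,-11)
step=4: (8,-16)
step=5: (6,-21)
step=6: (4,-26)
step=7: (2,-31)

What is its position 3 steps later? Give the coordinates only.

(-4,-46)

The first coordinate travels 2 per step and bounces off the walls at -10 and 8.
  step 8: 2 → 0
  step 9: 0 → -2
  step 10: -2 → -4
The second coordinate changes by -5 each step: at step 10 it is -46.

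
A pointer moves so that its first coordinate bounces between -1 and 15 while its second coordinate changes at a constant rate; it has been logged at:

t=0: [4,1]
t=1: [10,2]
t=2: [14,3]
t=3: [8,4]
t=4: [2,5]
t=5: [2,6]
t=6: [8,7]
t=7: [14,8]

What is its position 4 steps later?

The first coordinate travels 6 per step and bounces off the walls at -1 and 15.
  step 8: 14 → 10
  step 9: 10 → 4
  step 10: 4 → 0
  step 11: 0 → 6
The second coordinate changes by +1 each step: at step 11 it is 12.

[6,12]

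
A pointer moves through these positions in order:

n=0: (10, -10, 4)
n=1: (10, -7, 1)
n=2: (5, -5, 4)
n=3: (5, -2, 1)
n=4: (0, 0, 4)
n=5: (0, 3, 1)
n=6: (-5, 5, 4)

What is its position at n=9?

The moves between consecutive positions are (+0, +3, -3), (-5, +2, +3), (+0, +3, -3), (-5, +2, +3), (+0, +3, -3), (-5, +2, +3); they repeat the 2-cycle [(+0, +3, -3), (-5, +2, +3)].
step 7: apply (+0, +3, -3) → (-5, 8, 1)
step 8: apply (-5, +2, +3) → (-10, 10, 4)
step 9: apply (+0, +3, -3) → (-10, 13, 1)

(-10, 13, 1)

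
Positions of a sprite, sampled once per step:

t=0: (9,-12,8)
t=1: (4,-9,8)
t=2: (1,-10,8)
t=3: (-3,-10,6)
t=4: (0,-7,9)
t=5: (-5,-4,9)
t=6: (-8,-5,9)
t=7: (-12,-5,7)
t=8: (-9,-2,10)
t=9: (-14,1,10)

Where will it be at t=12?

(-18,3,11)

Differencing gives (-5,+3,+0), (-3,-1,+0), (-4,+0,-2), (+3,+3,+3), (-5,+3,+0), (-3,-1,+0), (-4,+0,-2), (+3,+3,+3), (-5,+3,+0). This is the pattern (-5,+3,+0), (-3,-1,+0), (-4,+0,-2), (+3,+3,+3) repeated.
step 10: apply (-3,-1,+0) → (-17,0,10)
step 11: apply (-4,+0,-2) → (-21,0,8)
step 12: apply (+3,+3,+3) → (-18,3,11)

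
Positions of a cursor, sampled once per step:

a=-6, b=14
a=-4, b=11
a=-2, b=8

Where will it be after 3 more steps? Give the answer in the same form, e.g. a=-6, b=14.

a=4, b=-1

Constant displacement of (+2, -3) per step.
step 3: a=-2, b=8 + (+2, -3) → a=0, b=5
step 4: a=0, b=5 + (+2, -3) → a=2, b=2
step 5: a=2, b=2 + (+2, -3) → a=4, b=-1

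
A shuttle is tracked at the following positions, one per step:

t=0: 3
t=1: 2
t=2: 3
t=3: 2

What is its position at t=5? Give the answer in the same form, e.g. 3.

The jumps are -1, +1, -1 — a geometric progression with ratio -1.
step 4: 2 + 1 → 3
step 5: 3 − 1 → 2

2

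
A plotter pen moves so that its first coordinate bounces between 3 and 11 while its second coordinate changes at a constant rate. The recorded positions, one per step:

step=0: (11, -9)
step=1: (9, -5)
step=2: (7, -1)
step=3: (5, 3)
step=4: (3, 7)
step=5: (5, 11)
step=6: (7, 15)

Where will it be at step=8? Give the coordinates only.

(11, 23)

The first coordinate reflects between 3 and 11, moving 2 per step.
  step 7: 7 → 9
  step 8: 9 → 11
The second coordinate changes by +4 each step: at step 8 it is 23.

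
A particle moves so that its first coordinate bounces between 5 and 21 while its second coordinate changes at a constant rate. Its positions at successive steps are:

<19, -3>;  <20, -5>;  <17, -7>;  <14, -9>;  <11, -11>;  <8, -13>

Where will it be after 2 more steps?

<8, -17>

The first coordinate reflects between 5 and 21, moving 3 per step.
  step 6: 8 → 5
  step 7: 5 → 8
The second coordinate changes by -2 each step: at step 7 it is -17.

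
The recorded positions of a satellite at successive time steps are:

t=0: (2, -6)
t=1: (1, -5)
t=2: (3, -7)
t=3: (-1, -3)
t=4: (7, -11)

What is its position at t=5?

(-9, 5)

Step-to-step displacements: (-1, +1), (+2, -2), (-4, +4), (+8, -8); each is -2× the previous.
step 5: (7, -11) + (-16, +16) → (-9, 5)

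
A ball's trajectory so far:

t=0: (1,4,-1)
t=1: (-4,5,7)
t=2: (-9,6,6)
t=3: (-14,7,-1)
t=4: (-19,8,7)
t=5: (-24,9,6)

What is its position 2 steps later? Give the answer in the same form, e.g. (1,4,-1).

The first coordinate changes by -5 each step, so at step 7 it is 1 + 7·(-5) = -34.
The second coordinate changes by +1 each step, so at step 7 it is 4 + 7·(1) = 11.
The third coordinate repeats the cycle [-1, 7, 6] with period 3; step 7 mod 3 = 1, giving 7.

(-34,11,7)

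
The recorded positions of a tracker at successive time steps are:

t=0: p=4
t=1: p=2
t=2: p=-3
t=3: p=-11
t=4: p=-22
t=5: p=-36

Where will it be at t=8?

First differences are -2, -5, -8, -11, -14; their common second difference is -3 (constant acceleration).
step 6: -36 − 17 → p=-53
step 7: -53 − 20 → p=-73
step 8: -73 − 23 → p=-96

p=-96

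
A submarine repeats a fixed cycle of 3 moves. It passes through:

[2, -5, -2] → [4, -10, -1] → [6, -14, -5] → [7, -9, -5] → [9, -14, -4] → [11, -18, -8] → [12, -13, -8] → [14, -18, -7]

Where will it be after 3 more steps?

[19, -22, -10]

The moves between consecutive positions are [+2, -5, +1], [+2, -4, -4], [+1, +5, +0], [+2, -5, +1], [+2, -4, -4], [+1, +5, +0], [+2, -5, +1]; they repeat the 3-cycle [[+2, -5, +1], [+2, -4, -4], [+1, +5, +0]].
step 8: apply [+2, -4, -4] → [16, -22, -11]
step 9: apply [+1, +5, +0] → [17, -17, -11]
step 10: apply [+2, -5, +1] → [19, -22, -10]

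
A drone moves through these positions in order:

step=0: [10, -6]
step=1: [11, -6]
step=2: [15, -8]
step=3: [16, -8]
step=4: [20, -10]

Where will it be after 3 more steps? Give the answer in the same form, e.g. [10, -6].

[26, -12]

Differencing gives [+1, +0], [+4, -2], [+1, +0], [+4, -2]. This is the pattern [+1, +0], [+4, -2] repeated.
step 5: apply [+1, +0] → [21, -10]
step 6: apply [+4, -2] → [25, -12]
step 7: apply [+1, +0] → [26, -12]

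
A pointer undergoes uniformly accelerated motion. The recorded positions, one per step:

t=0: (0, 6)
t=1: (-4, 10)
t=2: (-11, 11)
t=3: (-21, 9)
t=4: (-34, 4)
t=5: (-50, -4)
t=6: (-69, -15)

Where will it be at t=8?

Taking differences between consecutive positions: (-4, +4), (-7, +1), (-10, -2), (-13, -5), (-16, -8), (-19, -11). These grow by (-3, -3) each step.
step 7: (-69, -15) + (-22, -14) → (-91, -29)
step 8: (-91, -29) + (-25, -17) → (-116, -46)

(-116, -46)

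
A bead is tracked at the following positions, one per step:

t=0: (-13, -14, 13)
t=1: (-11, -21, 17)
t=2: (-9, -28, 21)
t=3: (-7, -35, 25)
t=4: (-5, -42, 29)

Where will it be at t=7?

(1, -63, 41)

Each step adds (+2, -7, +4) to the position.
step 5: (-5, -42, 29) + (+2, -7, +4) → (-3, -49, 33)
step 6: (-3, -49, 33) + (+2, -7, +4) → (-1, -56, 37)
step 7: (-1, -56, 37) + (+2, -7, +4) → (1, -63, 41)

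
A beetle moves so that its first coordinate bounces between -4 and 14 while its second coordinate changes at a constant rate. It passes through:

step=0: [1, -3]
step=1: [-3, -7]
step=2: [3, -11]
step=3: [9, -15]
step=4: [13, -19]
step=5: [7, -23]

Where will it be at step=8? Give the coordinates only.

The first coordinate reflects between -4 and 14, moving 6 per step.
  step 6: 7 → 1
  step 7: 1 → -3
  step 8: -3 → 3
The second coordinate changes by -4 each step: at step 8 it is -35.

[3, -35]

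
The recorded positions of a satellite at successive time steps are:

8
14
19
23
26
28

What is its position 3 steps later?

Taking differences between consecutive positions: +6, +5, +4, +3, +2. These grow by -1 each step.
step 6: 28 + 1 → 29
step 7: 29 + 0 → 29
step 8: 29 − 1 → 28

28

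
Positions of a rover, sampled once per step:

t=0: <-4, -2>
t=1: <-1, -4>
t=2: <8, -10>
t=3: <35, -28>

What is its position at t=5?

<359, -244>

Step-to-step displacements: <+3, -2>, <+9, -6>, <+27, -18>; each is 3× the previous.
step 4: <35, -28> + <+81, -54> → <116, -82>
step 5: <116, -82> + <+243, -162> → <359, -244>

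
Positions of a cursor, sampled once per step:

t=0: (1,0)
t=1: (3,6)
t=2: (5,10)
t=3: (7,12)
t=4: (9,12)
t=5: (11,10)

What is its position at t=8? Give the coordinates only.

Successive displacements: (+2,+6), (+2,+4), (+2,+2), (+2,+0), (+2,-2) — each changes by (+0,-2).
step 6: (11,10) + (+2,-4) → (13,6)
step 7: (13,6) + (+2,-6) → (15,0)
step 8: (15,0) + (+2,-8) → (17,-8)

(17,-8)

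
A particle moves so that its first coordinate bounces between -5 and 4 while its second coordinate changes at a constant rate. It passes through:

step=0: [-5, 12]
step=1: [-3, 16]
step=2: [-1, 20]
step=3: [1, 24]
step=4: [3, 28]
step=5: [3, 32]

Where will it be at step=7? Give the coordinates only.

[-1, 40]

The first coordinate travels 2 per step and bounces off the walls at -5 and 4.
  step 6: 3 → 1
  step 7: 1 → -1
The second coordinate changes by +4 each step: at step 7 it is 40.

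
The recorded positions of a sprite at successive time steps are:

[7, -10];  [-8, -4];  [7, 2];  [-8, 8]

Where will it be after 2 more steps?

[-8, 20]

The first coordinate repeats the cycle [7, -8] with period 2; step 5 mod 2 = 1, giving -8.
The second coordinate changes by +6 each step, so at step 5 it is -10 + 5·(6) = 20.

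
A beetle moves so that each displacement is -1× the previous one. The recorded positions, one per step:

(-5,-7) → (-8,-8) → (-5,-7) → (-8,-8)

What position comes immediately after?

Consecutive displacements (-3,-1), (+3,+1), (-3,-1) scale by a factor of -1 each step.
step 4: (-8,-8) + (+3,+1) → (-5,-7)

(-5,-7)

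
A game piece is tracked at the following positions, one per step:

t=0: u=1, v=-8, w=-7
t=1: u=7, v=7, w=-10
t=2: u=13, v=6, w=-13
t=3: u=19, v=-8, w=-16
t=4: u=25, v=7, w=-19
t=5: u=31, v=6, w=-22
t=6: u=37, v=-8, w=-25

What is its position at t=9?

u=55, v=-8, w=-34

U: linear, +6 per step → 55 at step 9.
V: cycles through -8, 7, 6 every 3 steps. Step 9 lands at position 0 of the cycle → -8.
W: linear, -3 per step → -34 at step 9.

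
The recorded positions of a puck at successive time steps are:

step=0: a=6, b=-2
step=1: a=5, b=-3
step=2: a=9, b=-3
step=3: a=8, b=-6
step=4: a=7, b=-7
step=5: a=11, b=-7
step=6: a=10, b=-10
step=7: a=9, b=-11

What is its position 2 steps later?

The moves between consecutive positions are (-1, -1), (+4, +0), (-1, -3), (-1, -1), (+4, +0), (-1, -3), (-1, -1); they repeat the 3-cycle [(-1, -1), (+4, +0), (-1, -3)].
step 8: apply (+4, +0) → a=13, b=-11
step 9: apply (-1, -3) → a=12, b=-14

a=12, b=-14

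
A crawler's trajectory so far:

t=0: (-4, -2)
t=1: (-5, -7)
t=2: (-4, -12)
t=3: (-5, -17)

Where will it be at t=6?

The first coordinate repeats the cycle [-4, -5] with period 2; step 6 mod 2 = 0, giving -4.
The second coordinate changes by -5 each step, so at step 6 it is -2 + 6·(-5) = -32.

(-4, -32)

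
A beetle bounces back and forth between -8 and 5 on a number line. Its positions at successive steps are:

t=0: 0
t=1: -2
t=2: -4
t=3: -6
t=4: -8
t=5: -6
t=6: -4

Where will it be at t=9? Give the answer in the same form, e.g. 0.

2

The value travels 2 per step and bounces off the walls at -8 and 5.
  step 7: -4 → -2
  step 8: -2 → 0
  step 9: 0 → 2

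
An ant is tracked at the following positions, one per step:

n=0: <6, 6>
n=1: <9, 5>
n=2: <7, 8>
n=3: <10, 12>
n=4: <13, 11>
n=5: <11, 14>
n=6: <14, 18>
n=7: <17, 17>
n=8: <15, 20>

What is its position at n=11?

The moves between consecutive positions are <+3, -1>, <-2, +3>, <+3, +4>, <+3, -1>, <-2, +3>, <+3, +4>, <+3, -1>, <-2, +3>; they repeat the 3-cycle [<+3, -1>, <-2, +3>, <+3, +4>].
step 9: apply <+3, +4> → <18, 24>
step 10: apply <+3, -1> → <21, 23>
step 11: apply <-2, +3> → <19, 26>

<19, 26>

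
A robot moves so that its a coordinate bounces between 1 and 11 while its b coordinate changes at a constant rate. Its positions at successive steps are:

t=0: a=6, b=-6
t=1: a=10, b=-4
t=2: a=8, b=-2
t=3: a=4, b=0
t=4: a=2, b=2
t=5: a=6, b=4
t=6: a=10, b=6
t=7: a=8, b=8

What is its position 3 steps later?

The a coordinate reflects between 1 and 11, moving 4 per step.
  step 8: 8 → 4
  step 9: 4 → 2
  step 10: 2 → 6
The b coordinate changes by +2 each step: at step 10 it is 14.

a=6, b=14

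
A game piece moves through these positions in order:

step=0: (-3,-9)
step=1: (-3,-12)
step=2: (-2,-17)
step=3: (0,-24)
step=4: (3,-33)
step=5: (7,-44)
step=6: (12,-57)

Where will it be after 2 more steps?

First differences are (+0,-3), (+1,-5), (+2,-7), (+3,-9), (+4,-11), (+5,-13); their common second difference is (+1,-2) (constant acceleration).
step 7: (12,-57) + (+6,-15) → (18,-72)
step 8: (18,-72) + (+7,-17) → (25,-89)

(25,-89)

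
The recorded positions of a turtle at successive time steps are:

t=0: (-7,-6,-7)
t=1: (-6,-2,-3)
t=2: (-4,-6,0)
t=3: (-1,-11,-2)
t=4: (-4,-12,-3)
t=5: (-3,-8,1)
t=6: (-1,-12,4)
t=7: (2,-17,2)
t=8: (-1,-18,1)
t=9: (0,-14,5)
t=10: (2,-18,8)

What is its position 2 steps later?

Step-to-step displacements: (+1,+4,+4), (+2,-4,+3), (+3,-5,-2), (-3,-1,-1), (+1,+4,+4), (+2,-4,+3), (+3,-5,-2), (-3,-1,-1), (+1,+4,+4), (+2,-4,+3) — a repeating cycle of length 4.
step 11: apply (+3,-5,-2) → (5,-23,6)
step 12: apply (-3,-1,-1) → (2,-24,5)

(2,-24,5)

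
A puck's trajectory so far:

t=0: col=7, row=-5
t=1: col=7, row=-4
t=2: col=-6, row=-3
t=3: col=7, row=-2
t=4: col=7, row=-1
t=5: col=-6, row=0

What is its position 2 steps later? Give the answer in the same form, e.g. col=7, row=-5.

The col coordinate repeats the cycle [7, 7, -6] with period 3; step 7 mod 3 = 1, giving 7.
The row coordinate changes by +1 each step, so at step 7 it is -5 + 7·(1) = 2.

col=7, row=2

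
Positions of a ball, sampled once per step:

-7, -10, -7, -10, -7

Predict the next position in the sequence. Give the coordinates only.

The jumps are -3, +3, -3, +3 — a geometric progression with ratio -1.
step 5: -7 − 3 → -10

-10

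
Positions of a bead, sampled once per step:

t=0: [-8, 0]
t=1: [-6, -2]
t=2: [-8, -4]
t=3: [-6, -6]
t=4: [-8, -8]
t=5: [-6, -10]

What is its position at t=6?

First: cycles through -8, -6 every 2 steps. Step 6 lands at position 0 of the cycle → -8.
Second: linear, -2 per step → -12 at step 6.

[-8, -12]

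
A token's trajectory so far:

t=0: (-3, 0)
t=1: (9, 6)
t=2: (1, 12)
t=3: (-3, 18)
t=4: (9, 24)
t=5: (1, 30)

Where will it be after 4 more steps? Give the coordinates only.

The first coordinate repeats the cycle [-3, 9, 1] with period 3; step 9 mod 3 = 0, giving -3.
The second coordinate changes by +6 each step, so at step 9 it is 0 + 9·(6) = 54.

(-3, 54)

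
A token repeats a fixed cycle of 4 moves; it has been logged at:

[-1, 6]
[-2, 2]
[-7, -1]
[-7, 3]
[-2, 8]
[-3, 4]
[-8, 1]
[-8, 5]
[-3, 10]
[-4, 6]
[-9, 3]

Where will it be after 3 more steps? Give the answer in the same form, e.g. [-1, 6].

[-5, 8]

The moves between consecutive positions are [-1, -4], [-5, -3], [+0, +4], [+5, +5], [-1, -4], [-5, -3], [+0, +4], [+5, +5], [-1, -4], [-5, -3]; they repeat the 4-cycle [[-1, -4], [-5, -3], [+0, +4], [+5, +5]].
step 11: apply [+0, +4] → [-9, 7]
step 12: apply [+5, +5] → [-4, 12]
step 13: apply [-1, -4] → [-5, 8]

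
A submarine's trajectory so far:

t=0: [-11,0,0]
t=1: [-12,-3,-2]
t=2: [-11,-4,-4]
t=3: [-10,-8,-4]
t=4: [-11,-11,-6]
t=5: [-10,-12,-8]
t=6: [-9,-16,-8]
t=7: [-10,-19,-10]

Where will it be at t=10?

[-9,-27,-14]

The moves between consecutive positions are [-1,-3,-2], [+1,-1,-2], [+1,-4,+0], [-1,-3,-2], [+1,-1,-2], [+1,-4,+0], [-1,-3,-2]; they repeat the 3-cycle [[-1,-3,-2], [+1,-1,-2], [+1,-4,+0]].
step 8: apply [+1,-1,-2] → [-9,-20,-12]
step 9: apply [+1,-4,+0] → [-8,-24,-12]
step 10: apply [-1,-3,-2] → [-9,-27,-14]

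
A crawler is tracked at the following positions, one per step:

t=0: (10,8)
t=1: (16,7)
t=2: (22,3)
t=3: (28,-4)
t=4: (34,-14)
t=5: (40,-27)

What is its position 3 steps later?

Successive displacements: (+6,-1), (+6,-4), (+6,-7), (+6,-10), (+6,-13) — each changes by (+0,-3).
step 6: (40,-27) + (+6,-16) → (46,-43)
step 7: (46,-43) + (+6,-19) → (52,-62)
step 8: (52,-62) + (+6,-22) → (58,-84)

(58,-84)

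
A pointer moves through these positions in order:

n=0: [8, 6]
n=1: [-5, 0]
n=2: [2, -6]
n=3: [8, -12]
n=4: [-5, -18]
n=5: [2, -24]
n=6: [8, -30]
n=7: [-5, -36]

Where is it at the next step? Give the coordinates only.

[2, -42]

The first coordinate repeats the cycle [8, -5, 2] with period 3; step 8 mod 3 = 2, giving 2.
The second coordinate changes by -6 each step, so at step 8 it is 6 + 8·(-6) = -42.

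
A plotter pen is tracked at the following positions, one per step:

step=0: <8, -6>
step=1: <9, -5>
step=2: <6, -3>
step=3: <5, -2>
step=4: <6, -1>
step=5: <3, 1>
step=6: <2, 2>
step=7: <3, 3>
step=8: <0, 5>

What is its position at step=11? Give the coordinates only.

Step-to-step displacements: <+1, +1>, <-3, +2>, <-1, +1>, <+1, +1>, <-3, +2>, <-1, +1>, <+1, +1>, <-3, +2> — a repeating cycle of length 3.
step 9: apply <-1, +1> → <-1, 6>
step 10: apply <+1, +1> → <0, 7>
step 11: apply <-3, +2> → <-3, 9>

<-3, 9>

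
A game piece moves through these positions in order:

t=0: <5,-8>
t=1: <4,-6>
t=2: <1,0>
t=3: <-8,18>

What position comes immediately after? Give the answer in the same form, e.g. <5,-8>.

Consecutive displacements <-1,+2>, <-3,+6>, <-9,+18> scale by a factor of 3 each step.
step 4: <-8,18> + <-27,+54> → <-35,72>

<-35,72>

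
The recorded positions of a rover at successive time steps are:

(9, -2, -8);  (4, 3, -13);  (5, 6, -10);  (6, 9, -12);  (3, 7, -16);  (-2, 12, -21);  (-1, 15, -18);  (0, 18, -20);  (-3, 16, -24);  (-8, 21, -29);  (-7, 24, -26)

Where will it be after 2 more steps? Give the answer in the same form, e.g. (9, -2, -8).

(-9, 25, -32)

The moves between consecutive positions are (-5, +5, -5), (+1, +3, +3), (+1, +3, -2), (-3, -2, -4), (-5, +5, -5), (+1, +3, +3), (+1, +3, -2), (-3, -2, -4), (-5, +5, -5), (+1, +3, +3); they repeat the 4-cycle [(-5, +5, -5), (+1, +3, +3), (+1, +3, -2), (-3, -2, -4)].
step 11: apply (+1, +3, -2) → (-6, 27, -28)
step 12: apply (-3, -2, -4) → (-9, 25, -32)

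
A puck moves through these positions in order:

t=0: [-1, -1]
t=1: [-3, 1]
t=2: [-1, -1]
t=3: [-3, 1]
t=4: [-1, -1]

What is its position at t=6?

Consecutive displacements [-2, +2], [+2, -2], [-2, +2], [+2, -2] scale by a factor of -1 each step.
step 5: [-1, -1] + [-2, +2] → [-3, 1]
step 6: [-3, 1] + [+2, -2] → [-1, -1]

[-1, -1]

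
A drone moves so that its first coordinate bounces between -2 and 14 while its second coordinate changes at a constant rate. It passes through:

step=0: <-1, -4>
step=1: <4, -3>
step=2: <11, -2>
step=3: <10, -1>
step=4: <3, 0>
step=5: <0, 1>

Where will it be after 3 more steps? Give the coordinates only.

The first coordinate travels 7 per step and bounces off the walls at -2 and 14.
  step 6: 0 → 7
  step 7: 7 → 14
  step 8: 14 → 7
The second coordinate changes by +1 each step: at step 8 it is 4.

<7, 4>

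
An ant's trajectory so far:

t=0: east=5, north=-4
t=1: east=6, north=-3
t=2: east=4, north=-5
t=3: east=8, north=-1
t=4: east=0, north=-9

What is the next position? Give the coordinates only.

Step-to-step displacements: (+1,+1), (-2,-2), (+4,+4), (-8,-8); each is -2× the previous.
step 5: east=0, north=-9 + (+16,+16) → east=16, north=7

east=16, north=7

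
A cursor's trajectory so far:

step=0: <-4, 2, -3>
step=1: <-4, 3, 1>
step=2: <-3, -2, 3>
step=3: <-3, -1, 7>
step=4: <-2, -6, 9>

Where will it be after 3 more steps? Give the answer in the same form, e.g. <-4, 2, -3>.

The moves between consecutive positions are <+0, +1, +4>, <+1, -5, +2>, <+0, +1, +4>, <+1, -5, +2>; they repeat the 2-cycle [<+0, +1, +4>, <+1, -5, +2>].
step 5: apply <+0, +1, +4> → <-2, -5, 13>
step 6: apply <+1, -5, +2> → <-1, -10, 15>
step 7: apply <+0, +1, +4> → <-1, -9, 19>

<-1, -9, 19>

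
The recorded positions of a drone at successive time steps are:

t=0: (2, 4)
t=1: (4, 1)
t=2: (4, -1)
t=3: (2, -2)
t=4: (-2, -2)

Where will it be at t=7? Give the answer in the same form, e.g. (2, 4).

Successive displacements: (+2, -3), (+0, -2), (-2, -1), (-4, +0) — each changes by (-2, +1).
step 5: (-2, -2) + (-6, +1) → (-8, -1)
step 6: (-8, -1) + (-8, +2) → (-16, 1)
step 7: (-16, 1) + (-10, +3) → (-26, 4)

(-26, 4)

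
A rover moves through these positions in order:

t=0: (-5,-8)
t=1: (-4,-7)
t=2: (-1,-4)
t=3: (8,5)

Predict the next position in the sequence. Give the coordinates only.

(35,32)

The jumps are (+1,+1), (+3,+3), (+9,+9) — a geometric progression with ratio 3.
step 4: (8,5) + (+27,+27) → (35,32)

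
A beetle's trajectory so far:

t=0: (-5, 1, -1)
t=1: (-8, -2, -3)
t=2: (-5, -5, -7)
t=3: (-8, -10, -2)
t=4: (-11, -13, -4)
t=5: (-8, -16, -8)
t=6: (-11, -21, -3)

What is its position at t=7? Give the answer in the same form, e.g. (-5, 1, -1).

Differencing gives (-3, -3, -2), (+3, -3, -4), (-3, -5, +5), (-3, -3, -2), (+3, -3, -4), (-3, -5, +5). This is the pattern (-3, -3, -2), (+3, -3, -4), (-3, -5, +5) repeated.
step 7: apply (-3, -3, -2) → (-14, -24, -5)

(-14, -24, -5)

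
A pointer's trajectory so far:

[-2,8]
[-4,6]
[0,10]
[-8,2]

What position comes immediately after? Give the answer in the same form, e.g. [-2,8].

Consecutive displacements [-2,-2], [+4,+4], [-8,-8] scale by a factor of -2 each step.
step 4: [-8,2] + [+16,+16] → [8,18]

[8,18]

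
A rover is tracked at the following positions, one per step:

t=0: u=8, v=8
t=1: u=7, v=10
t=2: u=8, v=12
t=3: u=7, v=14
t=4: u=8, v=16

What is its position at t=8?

u=8, v=24

U: cycles through 8, 7 every 2 steps. Step 8 lands at position 0 of the cycle → 8.
V: linear, +2 per step → 24 at step 8.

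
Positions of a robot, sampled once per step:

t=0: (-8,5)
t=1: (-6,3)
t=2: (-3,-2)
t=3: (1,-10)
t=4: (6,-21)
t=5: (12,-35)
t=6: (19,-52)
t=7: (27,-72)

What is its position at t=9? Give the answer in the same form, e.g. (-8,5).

Taking differences between consecutive positions: (+2,-2), (+3,-5), (+4,-8), (+5,-11), (+6,-14), (+7,-17), (+8,-20). These grow by (+1,-3) each step.
step 8: (27,-72) + (+9,-23) → (36,-95)
step 9: (36,-95) + (+10,-26) → (46,-121)

(46,-121)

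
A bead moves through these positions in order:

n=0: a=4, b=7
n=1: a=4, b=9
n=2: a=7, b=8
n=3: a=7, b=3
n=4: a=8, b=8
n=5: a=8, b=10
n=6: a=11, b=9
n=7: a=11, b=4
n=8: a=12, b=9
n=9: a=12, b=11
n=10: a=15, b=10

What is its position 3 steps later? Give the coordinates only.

a=16, b=12

Differencing gives (+0,+2), (+3,-1), (+0,-5), (+1,+5), (+0,+2), (+3,-1), (+0,-5), (+1,+5), (+0,+2), (+3,-1). This is the pattern (+0,+2), (+3,-1), (+0,-5), (+1,+5) repeated.
step 11: apply (+0,-5) → a=15, b=5
step 12: apply (+1,+5) → a=16, b=10
step 13: apply (+0,+2) → a=16, b=12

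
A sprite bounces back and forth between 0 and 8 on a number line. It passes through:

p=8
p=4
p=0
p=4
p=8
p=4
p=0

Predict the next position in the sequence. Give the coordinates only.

The value reflects between 0 and 8, moving 4 per step.
  step 7: 0 → 4

p=4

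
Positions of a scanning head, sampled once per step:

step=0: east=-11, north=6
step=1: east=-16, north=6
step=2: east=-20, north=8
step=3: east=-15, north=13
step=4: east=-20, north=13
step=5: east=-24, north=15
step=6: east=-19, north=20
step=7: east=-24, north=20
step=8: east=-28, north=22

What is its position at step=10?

east=-28, north=27

The moves between consecutive positions are (-5,+0), (-4,+2), (+5,+5), (-5,+0), (-4,+2), (+5,+5), (-5,+0), (-4,+2); they repeat the 3-cycle [(-5,+0), (-4,+2), (+5,+5)].
step 9: apply (+5,+5) → east=-23, north=27
step 10: apply (-5,+0) → east=-28, north=27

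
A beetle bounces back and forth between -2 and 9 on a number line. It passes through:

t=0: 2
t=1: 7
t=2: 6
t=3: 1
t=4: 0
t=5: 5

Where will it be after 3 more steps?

-2

The value travels 5 per step and bounces off the walls at -2 and 9.
  step 6: 5 → 8
  step 7: 8 → 3
  step 8: 3 → -2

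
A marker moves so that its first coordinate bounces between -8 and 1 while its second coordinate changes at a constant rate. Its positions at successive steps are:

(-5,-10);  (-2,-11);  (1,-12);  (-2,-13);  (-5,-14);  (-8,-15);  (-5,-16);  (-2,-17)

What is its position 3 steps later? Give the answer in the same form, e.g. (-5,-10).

The first coordinate travels 3 per step and bounces off the walls at -8 and 1.
  step 8: -2 → 1
  step 9: 1 → -2
  step 10: -2 → -5
The second coordinate changes by -1 each step: at step 10 it is -20.

(-5,-20)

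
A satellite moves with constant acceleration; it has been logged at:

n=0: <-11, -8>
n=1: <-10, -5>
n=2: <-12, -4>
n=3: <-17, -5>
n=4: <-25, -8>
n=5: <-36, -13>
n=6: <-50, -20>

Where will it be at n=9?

First differences are <+1, +3>, <-2, +1>, <-5, -1>, <-8, -3>, <-11, -5>, <-14, -7>; their common second difference is <-3, -2> (constant acceleration).
step 7: <-50, -20> + <-17, -9> → <-67, -29>
step 8: <-67, -29> + <-20, -11> → <-87, -40>
step 9: <-87, -40> + <-23, -13> → <-110, -53>

<-110, -53>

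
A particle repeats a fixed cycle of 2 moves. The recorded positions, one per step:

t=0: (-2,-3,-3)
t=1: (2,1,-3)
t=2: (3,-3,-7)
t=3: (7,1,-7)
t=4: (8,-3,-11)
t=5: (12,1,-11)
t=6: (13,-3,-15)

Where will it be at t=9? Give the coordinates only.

(22,1,-19)

The moves between consecutive positions are (+4,+4,+0), (+1,-4,-4), (+4,+4,+0), (+1,-4,-4), (+4,+4,+0), (+1,-4,-4); they repeat the 2-cycle [(+4,+4,+0), (+1,-4,-4)].
step 7: apply (+4,+4,+0) → (17,1,-15)
step 8: apply (+1,-4,-4) → (18,-3,-19)
step 9: apply (+4,+4,+0) → (22,1,-19)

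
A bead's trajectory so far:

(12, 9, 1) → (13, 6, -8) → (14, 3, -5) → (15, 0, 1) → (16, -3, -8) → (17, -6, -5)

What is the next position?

(18, -9, 1)

The first coordinate changes by +1 each step, so at step 6 it is 12 + 6·(1) = 18.
The second coordinate changes by -3 each step, so at step 6 it is 9 + 6·(-3) = -9.
The third coordinate repeats the cycle [1, -8, -5] with period 3; step 6 mod 3 = 0, giving 1.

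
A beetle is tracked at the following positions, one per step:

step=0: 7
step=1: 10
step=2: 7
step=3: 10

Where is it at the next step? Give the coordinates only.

Step-to-step displacements: +3, -3, +3; each is -1× the previous.
step 4: 10 − 3 → 7

7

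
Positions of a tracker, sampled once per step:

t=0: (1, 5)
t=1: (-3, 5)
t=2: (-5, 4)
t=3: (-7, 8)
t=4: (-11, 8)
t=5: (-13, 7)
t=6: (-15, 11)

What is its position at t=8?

(-21, 10)

Step-to-step displacements: (-4, +0), (-2, -1), (-2, +4), (-4, +0), (-2, -1), (-2, +4) — a repeating cycle of length 3.
step 7: apply (-4, +0) → (-19, 11)
step 8: apply (-2, -1) → (-21, 10)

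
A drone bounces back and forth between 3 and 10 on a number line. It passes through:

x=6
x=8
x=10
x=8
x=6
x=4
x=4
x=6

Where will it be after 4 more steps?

The value reflects between 3 and 10, moving 2 per step.
  step 8: 6 → 8
  step 9: 8 → 10
  step 10: 10 → 8
  step 11: 8 → 6

x=6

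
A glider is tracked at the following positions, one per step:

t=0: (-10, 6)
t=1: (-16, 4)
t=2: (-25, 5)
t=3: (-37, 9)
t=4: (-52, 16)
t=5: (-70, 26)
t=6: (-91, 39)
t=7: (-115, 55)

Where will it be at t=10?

Taking differences between consecutive positions: (-6, -2), (-9, +1), (-12, +4), (-15, +7), (-18, +10), (-21, +13), (-24, +16). These grow by (-3, +3) each step.
step 8: (-115, 55) + (-27, +19) → (-142, 74)
step 9: (-142, 74) + (-30, +22) → (-172, 96)
step 10: (-172, 96) + (-33, +25) → (-205, 121)

(-205, 121)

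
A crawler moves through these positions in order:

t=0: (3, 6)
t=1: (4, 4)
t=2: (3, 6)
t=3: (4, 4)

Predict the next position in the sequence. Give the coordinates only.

(3, 6)

Consecutive displacements (+1, -2), (-1, +2), (+1, -2) scale by a factor of -1 each step.
step 4: (4, 4) + (-1, +2) → (3, 6)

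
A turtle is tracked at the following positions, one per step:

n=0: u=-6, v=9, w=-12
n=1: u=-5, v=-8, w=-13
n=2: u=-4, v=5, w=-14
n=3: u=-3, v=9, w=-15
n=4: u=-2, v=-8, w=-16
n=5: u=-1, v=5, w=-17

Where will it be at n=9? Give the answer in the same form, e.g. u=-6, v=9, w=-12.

The u coordinate changes by +1 each step, so at step 9 it is -6 + 9·(1) = 3.
The v coordinate repeats the cycle [9, -8, 5] with period 3; step 9 mod 3 = 0, giving 9.
The w coordinate changes by -1 each step, so at step 9 it is -12 + 9·(-1) = -21.

u=3, v=9, w=-21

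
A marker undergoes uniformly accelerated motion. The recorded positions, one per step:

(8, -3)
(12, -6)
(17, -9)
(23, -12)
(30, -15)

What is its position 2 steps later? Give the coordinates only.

(47, -21)

Taking differences between consecutive positions: (+4, -3), (+5, -3), (+6, -3), (+7, -3). These grow by (+1, +0) each step.
step 5: (30, -15) + (+8, -3) → (38, -18)
step 6: (38, -18) + (+9, -3) → (47, -21)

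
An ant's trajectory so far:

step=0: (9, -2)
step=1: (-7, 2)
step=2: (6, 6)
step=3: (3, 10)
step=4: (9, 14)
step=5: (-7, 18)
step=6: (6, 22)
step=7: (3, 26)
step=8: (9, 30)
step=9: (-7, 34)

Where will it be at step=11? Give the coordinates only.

First: cycles through 9, -7, 6, 3 every 4 steps. Step 11 lands at position 3 of the cycle → 3.
Second: linear, +4 per step → 42 at step 11.

(3, 42)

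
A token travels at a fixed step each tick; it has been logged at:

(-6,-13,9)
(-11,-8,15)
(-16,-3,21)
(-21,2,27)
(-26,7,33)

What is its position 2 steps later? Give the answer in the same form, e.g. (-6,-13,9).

(-36,17,45)

Constant displacement of (-5,+5,+6) per step.
step 5: (-26,7,33) + (-5,+5,+6) → (-31,12,39)
step 6: (-31,12,39) + (-5,+5,+6) → (-36,17,45)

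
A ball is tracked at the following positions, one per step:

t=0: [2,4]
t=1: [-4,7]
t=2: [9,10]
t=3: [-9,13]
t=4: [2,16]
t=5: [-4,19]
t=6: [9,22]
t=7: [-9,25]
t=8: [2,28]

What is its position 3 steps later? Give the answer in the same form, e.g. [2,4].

[-9,37]

The first coordinate repeats the cycle [2, -4, 9, -9] with period 4; step 11 mod 4 = 3, giving -9.
The second coordinate changes by +3 each step, so at step 11 it is 4 + 11·(3) = 37.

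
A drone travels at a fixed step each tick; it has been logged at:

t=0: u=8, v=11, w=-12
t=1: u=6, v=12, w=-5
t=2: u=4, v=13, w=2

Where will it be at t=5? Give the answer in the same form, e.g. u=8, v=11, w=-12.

Constant displacement of (-2, +1, +7) per step.
step 3: u=4, v=13, w=2 + (-2, +1, +7) → u=2, v=14, w=9
step 4: u=2, v=14, w=9 + (-2, +1, +7) → u=0, v=15, w=16
step 5: u=0, v=15, w=16 + (-2, +1, +7) → u=-2, v=16, w=23

u=-2, v=16, w=23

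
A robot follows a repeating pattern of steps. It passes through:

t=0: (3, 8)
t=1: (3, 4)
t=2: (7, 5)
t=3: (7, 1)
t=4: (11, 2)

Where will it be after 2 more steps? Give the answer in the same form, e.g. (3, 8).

(15, -1)

Step-to-step displacements: (+0, -4), (+4, +1), (+0, -4), (+4, +1) — a repeating cycle of length 2.
step 5: apply (+0, -4) → (11, -2)
step 6: apply (+4, +1) → (15, -1)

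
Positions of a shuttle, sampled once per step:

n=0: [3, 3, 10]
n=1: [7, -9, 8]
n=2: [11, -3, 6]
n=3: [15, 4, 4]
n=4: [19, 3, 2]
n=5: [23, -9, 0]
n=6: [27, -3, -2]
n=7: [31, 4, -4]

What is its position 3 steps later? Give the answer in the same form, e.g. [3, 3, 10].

The first coordinate changes by +4 each step, so at step 10 it is 3 + 10·(4) = 43.
The second coordinate repeats the cycle [3, -9, -3, 4] with period 4; step 10 mod 4 = 2, giving -3.
The third coordinate changes by -2 each step, so at step 10 it is 10 + 10·(-2) = -10.

[43, -3, -10]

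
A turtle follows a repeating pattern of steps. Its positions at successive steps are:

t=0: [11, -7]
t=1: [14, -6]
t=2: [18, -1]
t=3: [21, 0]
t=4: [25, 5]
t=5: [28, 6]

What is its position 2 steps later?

Step-to-step displacements: [+3, +1], [+4, +5], [+3, +1], [+4, +5], [+3, +1] — a repeating cycle of length 2.
step 6: apply [+4, +5] → [32, 11]
step 7: apply [+3, +1] → [35, 12]

[35, 12]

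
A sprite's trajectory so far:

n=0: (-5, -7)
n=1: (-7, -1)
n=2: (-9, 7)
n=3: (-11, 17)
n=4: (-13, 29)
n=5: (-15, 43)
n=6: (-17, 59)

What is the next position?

Successive displacements: (-2, +6), (-2, +8), (-2, +10), (-2, +12), (-2, +14), (-2, +16) — each changes by (+0, +2).
step 7: (-17, 59) + (-2, +18) → (-19, 77)

(-19, 77)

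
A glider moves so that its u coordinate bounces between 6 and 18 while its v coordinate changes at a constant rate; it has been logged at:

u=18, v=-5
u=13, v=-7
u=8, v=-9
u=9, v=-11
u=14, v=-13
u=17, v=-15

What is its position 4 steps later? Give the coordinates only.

u=15, v=-23

The u coordinate reflects between 6 and 18, moving 5 per step.
  step 6: 17 → 12
  step 7: 12 → 7
  step 8: 7 → 10
  step 9: 10 → 15
The v coordinate changes by -2 each step: at step 9 it is -23.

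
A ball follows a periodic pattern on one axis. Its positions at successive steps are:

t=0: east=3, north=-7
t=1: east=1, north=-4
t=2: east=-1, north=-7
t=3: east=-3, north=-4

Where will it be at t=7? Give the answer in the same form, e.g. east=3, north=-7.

east=-11, north=-4

East: linear, -2 per step → -11 at step 7.
North: cycles through -7, -4 every 2 steps. Step 7 lands at position 1 of the cycle → -4.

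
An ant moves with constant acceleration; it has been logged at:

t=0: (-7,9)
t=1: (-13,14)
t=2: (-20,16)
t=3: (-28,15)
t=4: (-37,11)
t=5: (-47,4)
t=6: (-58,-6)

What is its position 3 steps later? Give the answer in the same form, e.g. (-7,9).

(-97,-54)

Successive displacements: (-6,+5), (-7,+2), (-8,-1), (-9,-4), (-10,-7), (-11,-10) — each changes by (-1,-3).
step 7: (-58,-6) + (-12,-13) → (-70,-19)
step 8: (-70,-19) + (-13,-16) → (-83,-35)
step 9: (-83,-35) + (-14,-19) → (-97,-54)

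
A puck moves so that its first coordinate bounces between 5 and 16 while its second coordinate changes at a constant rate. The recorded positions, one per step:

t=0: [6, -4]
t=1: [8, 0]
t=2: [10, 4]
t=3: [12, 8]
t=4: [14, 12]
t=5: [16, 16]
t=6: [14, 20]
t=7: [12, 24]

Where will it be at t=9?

The first coordinate reflects between 5 and 16, moving 2 per step.
  step 8: 12 → 10
  step 9: 10 → 8
The second coordinate changes by +4 each step: at step 9 it is 32.

[8, 32]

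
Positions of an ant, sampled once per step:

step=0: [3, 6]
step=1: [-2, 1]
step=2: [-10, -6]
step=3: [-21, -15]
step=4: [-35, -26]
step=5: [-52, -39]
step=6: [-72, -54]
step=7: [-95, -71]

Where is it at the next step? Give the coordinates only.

First differences are [-5, -5], [-8, -7], [-11, -9], [-14, -11], [-17, -13], [-20, -15], [-23, -17]; their common second difference is [-3, -2] (constant acceleration).
step 8: [-95, -71] + [-26, -19] → [-121, -90]

[-121, -90]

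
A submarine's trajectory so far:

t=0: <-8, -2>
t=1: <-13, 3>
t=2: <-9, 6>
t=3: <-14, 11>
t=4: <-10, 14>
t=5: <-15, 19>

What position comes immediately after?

Differencing gives <-5, +5>, <+4, +3>, <-5, +5>, <+4, +3>, <-5, +5>. This is the pattern <-5, +5>, <+4, +3> repeated.
step 6: apply <+4, +3> → <-11, 22>

<-11, 22>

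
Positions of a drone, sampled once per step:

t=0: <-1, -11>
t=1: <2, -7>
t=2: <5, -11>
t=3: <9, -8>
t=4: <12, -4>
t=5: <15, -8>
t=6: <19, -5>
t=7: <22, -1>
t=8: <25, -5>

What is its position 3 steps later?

<35, -2>

Differencing gives <+3, +4>, <+3, -4>, <+4, +3>, <+3, +4>, <+3, -4>, <+4, +3>, <+3, +4>, <+3, -4>. This is the pattern <+3, +4>, <+3, -4>, <+4, +3> repeated.
step 9: apply <+4, +3> → <29, -2>
step 10: apply <+3, +4> → <32, 2>
step 11: apply <+3, -4> → <35, -2>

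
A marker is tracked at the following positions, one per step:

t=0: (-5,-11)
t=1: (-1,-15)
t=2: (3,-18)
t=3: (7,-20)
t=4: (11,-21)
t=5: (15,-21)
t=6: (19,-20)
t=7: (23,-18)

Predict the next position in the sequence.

(27,-15)

Taking differences between consecutive positions: (+4,-4), (+4,-3), (+4,-2), (+4,-1), (+4,+0), (+4,+1), (+4,+2). These grow by (+0,+1) each step.
step 8: (23,-18) + (+4,+3) → (27,-15)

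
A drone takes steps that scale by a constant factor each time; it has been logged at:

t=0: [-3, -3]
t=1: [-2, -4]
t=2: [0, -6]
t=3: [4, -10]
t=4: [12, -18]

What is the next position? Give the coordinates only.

[28, -34]

Consecutive displacements [+1, -1], [+2, -2], [+4, -4], [+8, -8] scale by a factor of 2 each step.
step 5: [12, -18] + [+16, -16] → [28, -34]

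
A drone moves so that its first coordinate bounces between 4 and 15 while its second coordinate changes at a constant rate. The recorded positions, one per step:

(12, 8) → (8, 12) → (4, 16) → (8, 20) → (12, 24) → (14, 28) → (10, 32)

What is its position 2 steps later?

(6, 40)

The first coordinate travels 4 per step and bounces off the walls at 4 and 15.
  step 7: 10 → 6
  step 8: 6 → 6
The second coordinate changes by +4 each step: at step 8 it is 40.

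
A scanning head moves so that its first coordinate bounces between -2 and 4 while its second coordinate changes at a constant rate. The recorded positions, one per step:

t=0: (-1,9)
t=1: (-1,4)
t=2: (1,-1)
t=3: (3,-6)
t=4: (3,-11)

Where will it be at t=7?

The first coordinate travels 2 per step and bounces off the walls at -2 and 4.
  step 5: 3 → 1
  step 6: 1 → -1
  step 7: -1 → -1
The second coordinate changes by -5 each step: at step 7 it is -26.

(-1,-26)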